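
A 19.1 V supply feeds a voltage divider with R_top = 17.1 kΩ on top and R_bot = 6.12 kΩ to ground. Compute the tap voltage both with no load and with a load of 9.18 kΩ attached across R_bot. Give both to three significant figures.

Open-circuit: V = 19.1 × 6.12/(17.1 + 6.12) = 5.03 V.
With the load, R_bot becomes R_bot‖R_L = 3.672 kΩ, so V = 19.1 × 3.672/20.77 = 3.38 V.

Unloaded: 5.03 V; loaded: 3.38 V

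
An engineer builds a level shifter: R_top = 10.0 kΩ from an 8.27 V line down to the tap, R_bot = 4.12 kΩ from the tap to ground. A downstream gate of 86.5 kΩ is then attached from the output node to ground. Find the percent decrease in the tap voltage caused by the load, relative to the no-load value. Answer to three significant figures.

The divider's output (Thévenin) resistance is R_top‖R_bot = 2.918 kΩ.
Fractional drop under load = R_th/(R_th + R_L) = 2.918 / (2.918 + 86.5) = 0.03263.
So the output falls by 3.26 %.

3.26 %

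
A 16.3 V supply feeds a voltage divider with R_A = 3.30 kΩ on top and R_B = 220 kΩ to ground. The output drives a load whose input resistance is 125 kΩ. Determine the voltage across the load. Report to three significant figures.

V_out ≈ 15.7 V

The load sits in parallel with R_B: R_B‖R_L = (220 × 125) / (220 + 125) = 79.71 kΩ.
V_out = 16.3 × 79.71 / (3.30 + 79.71) = 16.3 × 79.71/83.01 = 15.7 V.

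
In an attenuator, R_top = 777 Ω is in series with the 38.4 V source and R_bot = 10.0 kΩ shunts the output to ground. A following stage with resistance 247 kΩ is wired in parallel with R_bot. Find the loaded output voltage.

V_out ≈ 35.5 V

The load sits in parallel with R_bot: R_bot‖R_L = (10000 × 247000) / (10000 + 247000) = 9611 Ω.
V_out = 38.4 × 9611 / (777 + 9611) = 38.4 × 9611/10390 = 35.5 V.
(Unloaded it would have been 35.6 V.)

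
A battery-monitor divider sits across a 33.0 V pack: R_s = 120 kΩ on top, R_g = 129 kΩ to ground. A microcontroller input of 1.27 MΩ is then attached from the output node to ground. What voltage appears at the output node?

V_out ≈ 16.3 V

The load sits in parallel with R_g: R_g‖R_L = (129 × 1270) / (129 + 1270) = 117.1 kΩ.
V_out = 33.0 × 117.1 / (120 + 117.1) = 33.0 × 117.1/237.1 = 16.3 V.
(Unloaded it would have been 17.1 V.)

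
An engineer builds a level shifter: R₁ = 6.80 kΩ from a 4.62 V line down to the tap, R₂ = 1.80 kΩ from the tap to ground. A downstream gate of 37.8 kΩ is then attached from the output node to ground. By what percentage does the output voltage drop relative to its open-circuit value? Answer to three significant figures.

The divider's output (Thévenin) resistance is R₁‖R₂ = 1.423 kΩ.
Fractional drop under load = R_th/(R_th + R_L) = 1.423 / (1.423 + 37.8) = 0.03629.
So the output falls by 3.63 %.

3.63 %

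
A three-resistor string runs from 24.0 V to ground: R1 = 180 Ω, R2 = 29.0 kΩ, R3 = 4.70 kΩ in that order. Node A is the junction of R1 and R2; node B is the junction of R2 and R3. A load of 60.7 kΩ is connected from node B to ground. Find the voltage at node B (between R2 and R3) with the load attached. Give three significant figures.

At node B, R3 is in parallel with the load: R3‖R_L = 4362 Ω.
Below node A the resistance is R2 + (R3‖R_L) = 33360 Ω, so V_A = 24.0 × 33360/33540 = 23.87 V.
Then V_B = V_A × (R3‖R_L)/(R2 + R3‖R_L) = 23.87 × 4362/33360 = 3.12 V.

V ≈ 3.12 V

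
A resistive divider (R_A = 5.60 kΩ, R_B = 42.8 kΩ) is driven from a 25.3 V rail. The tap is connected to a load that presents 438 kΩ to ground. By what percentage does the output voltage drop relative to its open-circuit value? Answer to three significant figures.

The divider's output (Thévenin) resistance is R_A‖R_B = 4.952 kΩ.
Fractional drop under load = R_th/(R_th + R_L) = 4.952 / (4.952 + 438) = 0.01118.
So the output falls by 1.12 %.

1.12 %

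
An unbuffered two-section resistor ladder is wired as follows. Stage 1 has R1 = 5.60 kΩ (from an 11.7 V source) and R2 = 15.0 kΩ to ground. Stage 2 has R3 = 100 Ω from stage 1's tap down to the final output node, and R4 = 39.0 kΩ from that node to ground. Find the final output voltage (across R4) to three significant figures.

V_out ≈ 7.70 V

Stage 2 presents R3+R4 = 39100 Ω as a load on stage 1's tap.
Stage 1's lower leg becomes R2‖(R3+R4) = 10840 Ω, so V_mid = 11.7 × 10840/16440 = 7.715 V.
Stage 2 is itself unloaded: V_out = V_mid × R4/(R3+R4) = 7.715 × 39000/39100 = 7.70 V.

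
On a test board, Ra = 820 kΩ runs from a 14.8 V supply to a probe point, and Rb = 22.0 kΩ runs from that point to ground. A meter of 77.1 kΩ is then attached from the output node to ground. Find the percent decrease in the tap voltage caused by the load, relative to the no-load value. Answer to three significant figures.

21.7 %

Unloaded V = 14.8 × 22.0/842.0 = 0.3867 V.
Loaded: Rb‖R_L = 17.12 kΩ, giving V = 14.8 × 17.12/837.1 = 0.3026 V.
Drop = (0.3867 − 0.3026) / 0.3867 = 21.7 %.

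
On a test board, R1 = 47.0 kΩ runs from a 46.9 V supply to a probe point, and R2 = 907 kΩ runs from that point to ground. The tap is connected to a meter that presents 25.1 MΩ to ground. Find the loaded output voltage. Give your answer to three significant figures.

The load sits in parallel with R2: R2‖R_L = (907 × 25100) / (907 + 25100) = 875.4 kΩ.
V_out = 46.9 × 875.4 / (47.0 + 875.4) = 46.9 × 875.4/922.4 = 44.5 V.

V_out ≈ 44.5 V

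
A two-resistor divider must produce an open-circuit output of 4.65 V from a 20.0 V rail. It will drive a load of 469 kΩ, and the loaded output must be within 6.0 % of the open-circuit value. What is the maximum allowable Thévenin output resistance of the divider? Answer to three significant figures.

Loading drop = R_th/(R_th + R_L) ≤ 0.0600, so R_th ≤ R_L · ε/(1−ε) = 469 kΩ × 0.0600/0.9400 = 29.9 kΩ.
(Any R1, R2 with R2/(R1+R2) = 0.233 and R1‖R2 ≤ 29.9 kΩ will meet the spec.)

R_th ≤ 29.9 kΩ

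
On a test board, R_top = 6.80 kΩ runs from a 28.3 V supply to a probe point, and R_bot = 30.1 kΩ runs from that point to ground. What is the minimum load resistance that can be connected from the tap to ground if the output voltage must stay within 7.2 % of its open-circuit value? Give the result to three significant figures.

Output resistance R_th = R_top‖R_bot = (6.80 × 30.1)/36.90 = 5.547 kΩ.
The fractional drop is R_th/(R_th + R_L); requiring this ≤ 0.0720 gives R_L ≥ R_th(1/0.0720 − 1) = 5.547 × 12.89 = 71.5 kΩ.

R_L(min) ≈ 71.5 kΩ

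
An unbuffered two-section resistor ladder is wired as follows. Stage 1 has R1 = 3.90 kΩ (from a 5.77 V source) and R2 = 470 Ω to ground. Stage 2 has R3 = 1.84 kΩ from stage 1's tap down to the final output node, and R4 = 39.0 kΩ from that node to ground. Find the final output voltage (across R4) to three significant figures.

V_out ≈ 0.587 V

Stage 2 presents R3+R4 = 40840 Ω as a load on stage 1's tap.
Stage 1's lower leg becomes R2‖(R3+R4) = 464.7 Ω, so V_mid = 5.77 × 464.7/4365 = 0.6143 V.
Stage 2 is itself unloaded: V_out = V_mid × R4/(R3+R4) = 0.6143 × 39000/40840 = 0.587 V.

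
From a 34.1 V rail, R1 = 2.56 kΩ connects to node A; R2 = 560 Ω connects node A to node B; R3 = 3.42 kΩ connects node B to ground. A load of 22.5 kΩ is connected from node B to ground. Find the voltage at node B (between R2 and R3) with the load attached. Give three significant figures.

V ≈ 16.6 V

At node B, R3 is in parallel with the load: R3‖R_L = 2969 Ω.
Below node A the resistance is R2 + (R3‖R_L) = 3529 Ω, so V_A = 34.1 × 3529/6089 = 19.76 V.
Then V_B = V_A × (R3‖R_L)/(R2 + R3‖R_L) = 19.76 × 2969/3529 = 16.6 V.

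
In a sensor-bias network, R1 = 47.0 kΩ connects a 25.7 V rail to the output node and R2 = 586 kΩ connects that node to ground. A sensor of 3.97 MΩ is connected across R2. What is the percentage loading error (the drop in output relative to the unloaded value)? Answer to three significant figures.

The divider's output (Thévenin) resistance is R1‖R2 = 43.51 kΩ.
Fractional drop under load = R_th/(R_th + R_L) = 43.51 / (43.51 + 3970) = 0.01084.
So the output falls by 1.08 %.

1.08 %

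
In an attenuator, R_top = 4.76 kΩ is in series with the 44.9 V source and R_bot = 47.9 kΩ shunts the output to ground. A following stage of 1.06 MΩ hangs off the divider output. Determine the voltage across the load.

The load sits in parallel with R_bot: R_bot‖R_L = (47.9 × 1060) / (47.9 + 1060) = 45.83 kΩ.
V_out = 44.9 × 45.83 / (4.76 + 45.83) = 44.9 × 45.83/50.59 = 40.7 V.

V_out ≈ 40.7 V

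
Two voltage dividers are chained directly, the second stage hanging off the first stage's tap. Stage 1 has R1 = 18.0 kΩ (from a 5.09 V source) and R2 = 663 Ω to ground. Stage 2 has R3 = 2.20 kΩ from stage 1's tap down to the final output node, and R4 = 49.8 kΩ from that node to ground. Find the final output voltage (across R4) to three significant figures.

Stage 2 presents R3+R4 = 52000 Ω as a load on stage 1's tap.
Stage 1's lower leg becomes R2‖(R3+R4) = 654.7 Ω, so V_mid = 5.09 × 654.7/18650 = 0.1786 V.
Stage 2 is itself unloaded: V_out = V_mid × R4/(R3+R4) = 0.1786 × 49800/52000 = 0.171 V.

V_out ≈ 0.171 V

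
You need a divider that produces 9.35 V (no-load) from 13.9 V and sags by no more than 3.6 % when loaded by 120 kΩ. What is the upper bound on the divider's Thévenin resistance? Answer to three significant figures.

R_th ≤ 4.48 kΩ

Loading drop = R_th/(R_th + R_L) ≤ 0.0360, so R_th ≤ R_L · ε/(1−ε) = 120 kΩ × 0.0360/0.9640 = 4.48 kΩ.
(Any R1, R2 with R2/(R1+R2) = 0.673 and R1‖R2 ≤ 4.48 kΩ will meet the spec.)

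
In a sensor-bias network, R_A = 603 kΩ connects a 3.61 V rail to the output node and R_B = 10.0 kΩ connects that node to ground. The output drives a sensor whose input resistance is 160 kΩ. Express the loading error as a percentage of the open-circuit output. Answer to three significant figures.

5.79 %

The divider's output (Thévenin) resistance is R_A‖R_B = 9.837 kΩ.
Fractional drop under load = R_th/(R_th + R_L) = 9.837 / (9.837 + 160) = 0.05792.
So the output falls by 5.79 %.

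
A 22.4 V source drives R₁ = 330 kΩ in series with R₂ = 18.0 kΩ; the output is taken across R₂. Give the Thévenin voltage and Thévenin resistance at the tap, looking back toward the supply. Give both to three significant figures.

V_th is the open-circuit tap voltage: 22.4 × 18.0/(330 + 18.0) = 1.16 V.
With the supply zeroed, R₁ and R₂ appear in parallel from the tap: R_th = R₁‖R₂ = (330 × 18.0)/348.0 = 17.1 kΩ.

V_th = 1.16 V, R_th = 17.1 kΩ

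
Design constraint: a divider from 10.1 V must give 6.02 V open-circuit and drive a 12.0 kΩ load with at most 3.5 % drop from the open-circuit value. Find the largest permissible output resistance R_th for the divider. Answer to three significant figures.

R_th ≤ 435 Ω

Loading drop = R_th/(R_th + R_L) ≤ 0.0350, so R_th ≤ R_L · ε/(1−ε) = 12.0 kΩ × 0.0350/0.9650 = 435 Ω.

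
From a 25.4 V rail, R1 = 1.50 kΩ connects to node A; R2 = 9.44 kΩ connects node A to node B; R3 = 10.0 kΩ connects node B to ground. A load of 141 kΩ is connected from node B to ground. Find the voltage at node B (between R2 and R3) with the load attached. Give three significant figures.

V ≈ 11.7 V

At node B, R3 is in parallel with the load: R3‖R_L = 9.338 kΩ.
Below node A the resistance is R2 + (R3‖R_L) = 18.78 kΩ, so V_A = 25.4 × 18.78/20.28 = 23.52 V.
Then V_B = V_A × (R3‖R_L)/(R2 + R3‖R_L) = 23.52 × 9.338/18.78 = 11.7 V.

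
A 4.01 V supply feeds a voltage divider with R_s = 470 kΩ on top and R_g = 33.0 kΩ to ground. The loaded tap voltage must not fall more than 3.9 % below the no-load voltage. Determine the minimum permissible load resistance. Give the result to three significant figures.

Output resistance R_th = R_s‖R_g = (470 × 33.0)/503.0 = 30.83 kΩ.
The fractional drop is R_th/(R_th + R_L); requiring this ≤ 0.0390 gives R_L ≥ R_th(1/0.0390 − 1) = 30.83 × 24.64 = 760 kΩ.

R_L(min) ≈ 760 kΩ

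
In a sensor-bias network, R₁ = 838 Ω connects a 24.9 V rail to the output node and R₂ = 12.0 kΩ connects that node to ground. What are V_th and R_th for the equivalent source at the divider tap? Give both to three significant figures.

V_th is the open-circuit tap voltage: 24.9 × 12000/(838 + 12000) = 23.3 V.
With the supply zeroed, R₁ and R₂ appear in parallel from the tap: R_th = R₁‖R₂ = (838 × 12000)/12840 = 783 Ω.

V_th = 23.3 V, R_th = 783 Ω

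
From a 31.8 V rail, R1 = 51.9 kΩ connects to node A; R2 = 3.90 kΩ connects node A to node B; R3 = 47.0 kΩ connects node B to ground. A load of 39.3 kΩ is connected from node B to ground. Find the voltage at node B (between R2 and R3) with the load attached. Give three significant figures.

At node B, R3 is in parallel with the load: R3‖R_L = 21.40 kΩ.
Below node A the resistance is R2 + (R3‖R_L) = 25.30 kΩ, so V_A = 31.8 × 25.30/77.20 = 10.42 V.
Then V_B = V_A × (R3‖R_L)/(R2 + R3‖R_L) = 10.42 × 21.40/25.30 = 8.82 V.

V ≈ 8.82 V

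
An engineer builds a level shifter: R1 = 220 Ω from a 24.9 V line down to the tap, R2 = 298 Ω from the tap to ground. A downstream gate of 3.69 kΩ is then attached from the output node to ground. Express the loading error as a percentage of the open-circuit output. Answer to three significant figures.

3.32 %

The divider's output (Thévenin) resistance is R1‖R2 = 126.6 Ω.
Fractional drop under load = R_th/(R_th + R_L) = 126.6 / (126.6 + 3690) = 0.03316.
So the output falls by 3.32 %.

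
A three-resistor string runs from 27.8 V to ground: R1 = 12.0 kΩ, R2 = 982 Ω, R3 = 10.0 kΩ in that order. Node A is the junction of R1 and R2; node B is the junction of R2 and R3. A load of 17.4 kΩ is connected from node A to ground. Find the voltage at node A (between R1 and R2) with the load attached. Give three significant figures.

Below node A the series string R2+R3 = 10980 Ω sits in parallel with the 17400 Ω load: 6733 Ω.
V_A = 27.8 × 6733/(12000 + 6733) = 9.99 V.

V ≈ 9.99 V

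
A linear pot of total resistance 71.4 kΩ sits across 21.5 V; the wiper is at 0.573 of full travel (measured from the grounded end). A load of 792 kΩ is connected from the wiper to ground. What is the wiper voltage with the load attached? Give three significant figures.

The wiper splits the pot into (1−α)R = 30.49 kΩ above and αR = 40.91 kΩ below.
Lower section ‖ load = 38.90 kΩ.
V_wiper = 21.5 × 38.90/(30.49 + 38.90) = 12.1 V.

V ≈ 12.1 V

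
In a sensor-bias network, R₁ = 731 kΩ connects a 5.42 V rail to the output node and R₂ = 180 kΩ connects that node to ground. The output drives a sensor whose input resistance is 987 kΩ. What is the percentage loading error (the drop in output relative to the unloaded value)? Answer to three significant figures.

Unloaded V = 5.42 × 180/911.0 = 1.0709 V.
Loaded: R₂‖R_L = 152.2 kΩ, giving V = 5.42 × 152.2/883.2 = 0.93420 V.
Drop = (1.0709 − 0.93420) / 1.0709 = 12.8 %.

12.8 %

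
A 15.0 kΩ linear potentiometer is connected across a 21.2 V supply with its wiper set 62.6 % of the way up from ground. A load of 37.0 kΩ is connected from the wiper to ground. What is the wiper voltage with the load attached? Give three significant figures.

The wiper splits the pot into (1−α)R = 5.610 kΩ above and αR = 9.390 kΩ below.
Lower section ‖ load = 7.489 kΩ.
V_wiper = 21.2 × 7.489/(5.610 + 7.489) = 12.1 V.

V ≈ 12.1 V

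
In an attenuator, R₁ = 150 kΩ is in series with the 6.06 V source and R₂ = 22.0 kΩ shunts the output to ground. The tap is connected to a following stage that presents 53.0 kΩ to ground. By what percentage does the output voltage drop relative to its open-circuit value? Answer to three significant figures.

26.6 %

Unloaded V = 6.06 × 22.0/172.0 = 0.7751 V.
Loaded: R₂‖R_L = 15.55 kΩ, giving V = 6.06 × 15.55/165.5 = 0.5691 V.
Drop = (0.7751 − 0.5691) / 0.7751 = 26.6 %.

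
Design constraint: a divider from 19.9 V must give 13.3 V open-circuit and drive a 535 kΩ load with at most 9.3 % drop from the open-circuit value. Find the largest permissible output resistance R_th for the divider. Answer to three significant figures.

Loading drop = R_th/(R_th + R_L) ≤ 0.0930, so R_th ≤ R_L · ε/(1−ε) = 535 kΩ × 0.0930/0.9070 = 54.9 kΩ.
(Any R1, R2 with R2/(R1+R2) = 0.668 and R1‖R2 ≤ 54.9 kΩ will meet the spec.)

R_th ≤ 54.9 kΩ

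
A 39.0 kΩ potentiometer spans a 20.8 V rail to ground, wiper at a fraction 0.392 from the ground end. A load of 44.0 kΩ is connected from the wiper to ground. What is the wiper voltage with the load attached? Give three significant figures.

The wiper splits the pot into (1−α)R = 23.71 kΩ above and αR = 15.29 kΩ below.
Lower section ‖ load = 11.35 kΩ.
V_wiper = 20.8 × 11.35/(23.71 + 11.35) = 6.73 V.

V ≈ 6.73 V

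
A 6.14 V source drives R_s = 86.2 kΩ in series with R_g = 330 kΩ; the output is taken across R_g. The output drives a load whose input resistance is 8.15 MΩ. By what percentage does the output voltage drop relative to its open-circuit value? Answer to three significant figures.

0.832 %

The divider's output (Thévenin) resistance is R_s‖R_g = 68.35 kΩ.
Fractional drop under load = R_th/(R_th + R_L) = 68.35 / (68.35 + 8150) = 0.008316.
So the output falls by 0.832 %.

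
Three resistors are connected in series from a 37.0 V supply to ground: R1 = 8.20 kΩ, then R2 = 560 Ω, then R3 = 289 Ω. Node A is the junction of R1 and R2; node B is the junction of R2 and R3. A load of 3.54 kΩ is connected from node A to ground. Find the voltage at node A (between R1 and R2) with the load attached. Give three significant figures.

Below node A the series string R2+R3 = 849.0 Ω sits in parallel with the 3540 Ω load: 684.8 Ω.
V_A = 37.0 × 684.8/(8200 + 684.8) = 2.85 V.

V ≈ 2.85 V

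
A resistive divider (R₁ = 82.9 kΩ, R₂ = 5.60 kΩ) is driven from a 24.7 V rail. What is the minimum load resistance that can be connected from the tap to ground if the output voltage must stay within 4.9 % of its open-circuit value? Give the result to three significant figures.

Output resistance R_th = R₁‖R₂ = (82.9 × 5.60)/88.50 = 5.246 kΩ.
The fractional drop is R_th/(R_th + R_L); requiring this ≤ 0.0490 gives R_L ≥ R_th(1/0.0490 − 1) = 5.246 × 19.41 = 102 kΩ.

R_L(min) ≈ 102 kΩ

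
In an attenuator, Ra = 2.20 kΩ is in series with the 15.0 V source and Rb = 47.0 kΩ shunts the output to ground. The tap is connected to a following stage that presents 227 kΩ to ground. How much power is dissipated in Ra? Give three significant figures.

Total resistance from the source is Ra + (Rb‖R_L) = 41.14 kΩ, so I = 15.0/41.14 kΩ = 0.3646 mA.
P = I²·Ra = (0.3646 mA)² × 2.20 kΩ = 0.292 mW.

P ≈ 0.292 mW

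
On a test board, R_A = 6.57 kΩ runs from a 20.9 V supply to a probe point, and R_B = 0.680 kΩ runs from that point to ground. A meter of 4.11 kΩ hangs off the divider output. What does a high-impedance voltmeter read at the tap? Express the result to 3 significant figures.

V_out ≈ 1.70 V

The load sits in parallel with R_B: R_B‖R_L = (680 × 4110) / (680 + 4110) = 583.5 Ω.
V_out = 20.9 × 583.5 / (6570 + 583.5) = 20.9 × 583.5/7153 = 1.70 V.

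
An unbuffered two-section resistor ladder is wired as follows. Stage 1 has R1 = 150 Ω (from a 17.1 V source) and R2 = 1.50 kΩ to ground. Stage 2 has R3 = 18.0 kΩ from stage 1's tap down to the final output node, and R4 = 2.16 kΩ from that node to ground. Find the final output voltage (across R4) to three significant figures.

Stage 2 presents R3+R4 = 20160 Ω as a load on stage 1's tap.
Stage 1's lower leg becomes R2‖(R3+R4) = 1396 Ω, so V_mid = 17.1 × 1396/1546 = 15.44 V.
Stage 2 is itself unloaded: V_out = V_mid × R4/(R3+R4) = 15.44 × 2160/20160 = 1.65 V.

V_out ≈ 1.65 V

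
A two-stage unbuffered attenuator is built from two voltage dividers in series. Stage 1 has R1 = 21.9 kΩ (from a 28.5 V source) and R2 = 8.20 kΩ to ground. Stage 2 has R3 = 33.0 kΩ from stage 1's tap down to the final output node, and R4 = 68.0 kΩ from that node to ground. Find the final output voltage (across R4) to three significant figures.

V_out ≈ 4.94 V

Stage 2 presents R3+R4 = 101.0 kΩ as a load on stage 1's tap.
Stage 1's lower leg becomes R2‖(R3+R4) = 7.584 kΩ, so V_mid = 28.5 × 7.584/29.48 = 7.331 V.
Stage 2 is itself unloaded: V_out = V_mid × R4/(R3+R4) = 7.331 × 68.0/101.0 = 4.94 V.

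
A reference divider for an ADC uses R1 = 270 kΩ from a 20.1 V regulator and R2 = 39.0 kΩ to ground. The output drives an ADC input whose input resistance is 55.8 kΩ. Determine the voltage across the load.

The load sits in parallel with R2: R2‖R_L = (39.0 × 55.8) / (39.0 + 55.8) = 22.96 kΩ.
V_out = 20.1 × 22.96 / (270 + 22.96) = 20.1 × 22.96/293.0 = 1.58 V.
(Unloaded it would have been 2.54 V.)

V_out ≈ 1.58 V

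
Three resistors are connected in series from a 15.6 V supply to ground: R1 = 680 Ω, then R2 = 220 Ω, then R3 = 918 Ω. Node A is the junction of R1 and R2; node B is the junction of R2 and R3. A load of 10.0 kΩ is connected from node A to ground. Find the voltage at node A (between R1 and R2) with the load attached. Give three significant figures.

V ≈ 9.37 V

Below node A the series string R2+R3 = 1138 Ω sits in parallel with the 10000 Ω load: 1022 Ω.
V_A = 15.6 × 1022/(680 + 1022) = 9.37 V.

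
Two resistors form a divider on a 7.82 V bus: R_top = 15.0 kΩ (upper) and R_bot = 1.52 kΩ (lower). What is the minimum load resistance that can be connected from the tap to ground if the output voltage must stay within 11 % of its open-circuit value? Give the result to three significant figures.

R_L(min) ≈ 11.2 kΩ

Output resistance R_th = R_top‖R_bot = (15.0 × 1.52)/16.52 = 1.380 kΩ.
The fractional drop is R_th/(R_th + R_L); requiring this ≤ 0.110 gives R_L ≥ R_th(1/0.110 − 1) = 1.380 × 8.091 = 11.2 kΩ.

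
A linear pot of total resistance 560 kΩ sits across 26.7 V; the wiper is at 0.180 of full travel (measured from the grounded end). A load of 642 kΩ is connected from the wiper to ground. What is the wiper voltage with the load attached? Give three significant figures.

V ≈ 4.26 V

The wiper splits the pot into (1−α)R = 459.2 kΩ above and αR = 100.8 kΩ below.
Lower section ‖ load = 87.12 kΩ.
V_wiper = 26.7 × 87.12/(459.2 + 87.12) = 4.26 V.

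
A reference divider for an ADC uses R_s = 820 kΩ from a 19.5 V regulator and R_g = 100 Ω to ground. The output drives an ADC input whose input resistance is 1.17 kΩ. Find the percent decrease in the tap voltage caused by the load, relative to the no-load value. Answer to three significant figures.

The divider's output (Thévenin) resistance is R_s‖R_g = 99.99 Ω.
Fractional drop under load = R_th/(R_th + R_L) = 99.99 / (99.99 + 1170) = 0.07873.
So the output falls by 7.87 %.

7.87 %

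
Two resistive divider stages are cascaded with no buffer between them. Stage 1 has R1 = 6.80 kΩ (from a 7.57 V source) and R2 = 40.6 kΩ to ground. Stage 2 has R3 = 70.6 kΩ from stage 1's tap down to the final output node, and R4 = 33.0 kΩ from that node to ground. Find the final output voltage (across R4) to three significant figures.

Stage 2 presents R3+R4 = 103.6 kΩ as a load on stage 1's tap.
Stage 1's lower leg becomes R2‖(R3+R4) = 29.17 kΩ, so V_mid = 7.57 × 29.17/35.97 = 6.139 V.
Stage 2 is itself unloaded: V_out = V_mid × R4/(R3+R4) = 6.139 × 33.0/103.6 = 1.96 V.

V_out ≈ 1.96 V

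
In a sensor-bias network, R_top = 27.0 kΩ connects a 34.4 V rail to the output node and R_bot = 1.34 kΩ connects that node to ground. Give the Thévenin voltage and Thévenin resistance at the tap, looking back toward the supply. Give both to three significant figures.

V_th is the open-circuit tap voltage: 34.4 × 1.34/(27.0 + 1.34) = 1.63 V.
With the supply zeroed, R_top and R_bot appear in parallel from the tap: R_th = R_top‖R_bot = (27.0 × 1.34)/28.34 = 1.28 kΩ.

V_th = 1.63 V, R_th = 1.28 kΩ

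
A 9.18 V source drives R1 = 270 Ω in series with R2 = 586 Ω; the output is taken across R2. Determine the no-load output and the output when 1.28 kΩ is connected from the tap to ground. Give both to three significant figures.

Unloaded: 6.28 V; loaded: 5.49 V

Open-circuit: V = 9.18 × 586/(270 + 586) = 6.28 V.
With the load, R2 becomes R2‖R_L = 402.0 Ω, so V = 9.18 × 402.0/672.0 = 5.49 V.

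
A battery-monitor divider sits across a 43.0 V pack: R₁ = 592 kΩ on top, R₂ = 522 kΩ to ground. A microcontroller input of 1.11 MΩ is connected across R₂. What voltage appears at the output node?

V_out ≈ 16.1 V

The load sits in parallel with R₂: R₂‖R_L = (522 × 1110) / (522 + 1110) = 355.0 kΩ.
V_out = 43.0 × 355.0 / (592 + 355.0) = 43.0 × 355.0/947.0 = 16.1 V.
(Unloaded it would have been 20.1 V.)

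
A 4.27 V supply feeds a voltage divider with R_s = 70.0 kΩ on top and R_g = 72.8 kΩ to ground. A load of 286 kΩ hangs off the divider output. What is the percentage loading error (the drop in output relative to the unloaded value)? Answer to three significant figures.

The divider's output (Thévenin) resistance is R_s‖R_g = 35.69 kΩ.
Fractional drop under load = R_th/(R_th + R_L) = 35.69 / (35.69 + 286) = 0.1109.
So the output falls by 11.1 %.

11.1 %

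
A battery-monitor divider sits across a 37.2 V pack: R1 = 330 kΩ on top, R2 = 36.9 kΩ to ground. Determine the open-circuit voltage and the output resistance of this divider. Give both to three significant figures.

V_th = 3.74 V, R_th = 33.2 kΩ

V_th is the open-circuit tap voltage: 37.2 × 36.9/(330 + 36.9) = 3.74 V.
With the supply zeroed, R1 and R2 appear in parallel from the tap: R_th = R1‖R2 = (330 × 36.9)/366.9 = 33.2 kΩ.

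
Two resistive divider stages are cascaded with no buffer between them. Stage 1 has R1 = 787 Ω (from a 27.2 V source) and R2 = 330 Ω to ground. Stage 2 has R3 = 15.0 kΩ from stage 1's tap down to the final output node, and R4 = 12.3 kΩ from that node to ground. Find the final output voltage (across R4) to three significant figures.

V_out ≈ 3.59 V

Stage 2 presents R3+R4 = 27300 Ω as a load on stage 1's tap.
Stage 1's lower leg becomes R2‖(R3+R4) = 326.1 Ω, so V_mid = 27.2 × 326.1/1113 = 7.968 V.
Stage 2 is itself unloaded: V_out = V_mid × R4/(R3+R4) = 7.968 × 12300/27300 = 3.59 V.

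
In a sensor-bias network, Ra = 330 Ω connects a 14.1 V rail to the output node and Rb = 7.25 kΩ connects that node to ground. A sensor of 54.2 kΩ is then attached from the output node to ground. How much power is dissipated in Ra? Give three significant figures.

Total resistance from the source is Ra + (Rb‖R_L) = 6725 Ω, so I = 14.1/6725 Ω = 2.097 mA.
P = I²·Ra = (2.097 mA)² × 330 Ω = 1.45 mW.

P ≈ 1.45 mW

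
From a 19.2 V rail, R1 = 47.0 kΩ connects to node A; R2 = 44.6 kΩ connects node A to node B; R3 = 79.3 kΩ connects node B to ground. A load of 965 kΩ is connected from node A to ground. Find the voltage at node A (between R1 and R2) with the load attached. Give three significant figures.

V ≈ 13.4 V

Below node A the series string R2+R3 = 123.9 kΩ sits in parallel with the 965 kΩ load: 109.8 kΩ.
V_A = 19.2 × 109.8/(47.0 + 109.8) = 13.4 V.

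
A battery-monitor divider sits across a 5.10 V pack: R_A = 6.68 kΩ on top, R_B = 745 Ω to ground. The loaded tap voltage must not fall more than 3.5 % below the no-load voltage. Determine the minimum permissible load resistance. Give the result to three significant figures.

R_L(min) ≈ 18.5 kΩ

Output resistance R_th = R_A‖R_B = (6680 × 745)/7425 = 670.2 Ω.
The fractional drop is R_th/(R_th + R_L); requiring this ≤ 0.0350 gives R_L ≥ R_th(1/0.0350 − 1) = 670.2 × 27.57 = 18.5 kΩ.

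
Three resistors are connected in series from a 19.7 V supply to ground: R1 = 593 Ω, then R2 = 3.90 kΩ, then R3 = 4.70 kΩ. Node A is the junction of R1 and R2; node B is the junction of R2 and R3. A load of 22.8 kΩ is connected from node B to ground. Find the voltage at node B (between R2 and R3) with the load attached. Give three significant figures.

V ≈ 9.15 V

At node B, R3 is in parallel with the load: R3‖R_L = 3897 Ω.
Below node A the resistance is R2 + (R3‖R_L) = 7797 Ω, so V_A = 19.7 × 7797/8390 = 18.31 V.
Then V_B = V_A × (R3‖R_L)/(R2 + R3‖R_L) = 18.31 × 3897/7797 = 9.15 V.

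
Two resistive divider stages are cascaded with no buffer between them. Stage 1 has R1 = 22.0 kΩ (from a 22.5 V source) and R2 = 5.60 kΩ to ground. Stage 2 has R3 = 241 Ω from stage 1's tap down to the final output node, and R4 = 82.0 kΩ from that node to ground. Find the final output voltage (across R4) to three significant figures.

V_out ≈ 4.32 V

Stage 2 presents R3+R4 = 82240 Ω as a load on stage 1's tap.
Stage 1's lower leg becomes R2‖(R3+R4) = 5243 Ω, so V_mid = 22.5 × 5243/27240 = 4.330 V.
Stage 2 is itself unloaded: V_out = V_mid × R4/(R3+R4) = 4.330 × 82000/82240 = 4.32 V.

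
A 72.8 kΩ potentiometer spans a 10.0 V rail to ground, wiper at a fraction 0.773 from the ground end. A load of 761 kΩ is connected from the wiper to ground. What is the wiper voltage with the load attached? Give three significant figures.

The wiper splits the pot into (1−α)R = 16.53 kΩ above and αR = 56.27 kΩ below.
Lower section ‖ load = 52.40 kΩ.
V_wiper = 10.0 × 52.40/(16.53 + 52.40) = 7.60 V.

V ≈ 7.60 V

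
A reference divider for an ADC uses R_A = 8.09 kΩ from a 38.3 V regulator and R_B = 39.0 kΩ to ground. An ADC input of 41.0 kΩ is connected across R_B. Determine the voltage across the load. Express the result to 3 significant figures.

The load sits in parallel with R_B: R_B‖R_L = (39.0 × 41.0) / (39.0 + 41.0) = 19.99 kΩ.
V_out = 38.3 × 19.99 / (8.09 + 19.99) = 38.3 × 19.99/28.08 = 27.3 V.

V_out ≈ 27.3 V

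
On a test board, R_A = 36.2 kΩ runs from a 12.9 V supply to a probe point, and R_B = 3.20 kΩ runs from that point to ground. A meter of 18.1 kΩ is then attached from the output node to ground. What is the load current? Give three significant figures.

I_L ≈ 0.0498 mA

R_B‖R_L = 2.719 kΩ; V_out = 12.9 × 2.719/38.92 = 0.9013 V.
I_L = V_out / R_L = 0.9013 / 18.1 kΩ = 0.0498 mA.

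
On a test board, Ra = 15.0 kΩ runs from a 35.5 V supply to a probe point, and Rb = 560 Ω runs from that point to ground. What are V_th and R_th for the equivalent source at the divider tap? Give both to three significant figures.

V_th is the open-circuit tap voltage: 35.5 × 560/(15000 + 560) = 1.28 V.
With the supply zeroed, Ra and Rb appear in parallel from the tap: R_th = Ra‖Rb = (15000 × 560)/15560 = 540 Ω.

V_th = 1.28 V, R_th = 540 Ω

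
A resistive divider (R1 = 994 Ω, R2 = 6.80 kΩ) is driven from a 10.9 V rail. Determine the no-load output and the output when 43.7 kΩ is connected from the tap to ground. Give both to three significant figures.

Open-circuit: V = 10.9 × 6800/(994 + 6800) = 9.51 V.
With the load, R2 becomes R2‖R_L = 5884 Ω, so V = 10.9 × 5884/6878 = 9.32 V.

Unloaded: 9.51 V; loaded: 9.32 V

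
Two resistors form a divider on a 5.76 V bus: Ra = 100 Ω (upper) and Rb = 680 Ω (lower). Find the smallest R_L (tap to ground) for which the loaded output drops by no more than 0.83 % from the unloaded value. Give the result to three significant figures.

R_L(min) ≈ 10.4 kΩ

Output resistance R_th = Ra‖Rb = (100 × 680)/780.0 = 87.18 Ω.
The fractional drop is R_th/(R_th + R_L); requiring this ≤ 0.00830 gives R_L ≥ R_th(1/0.00830 − 1) = 87.18 × 119.5 = 10.4 kΩ.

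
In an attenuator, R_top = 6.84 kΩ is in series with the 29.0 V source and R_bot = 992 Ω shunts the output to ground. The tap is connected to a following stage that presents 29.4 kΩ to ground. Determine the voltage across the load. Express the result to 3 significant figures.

V_out ≈ 3.57 V

The load sits in parallel with R_bot: R_bot‖R_L = (992 × 29400) / (992 + 29400) = 959.6 Ω.
V_out = 29.0 × 959.6 / (6840 + 959.6) = 29.0 × 959.6/7800 = 3.57 V.
(Unloaded it would have been 3.67 V.)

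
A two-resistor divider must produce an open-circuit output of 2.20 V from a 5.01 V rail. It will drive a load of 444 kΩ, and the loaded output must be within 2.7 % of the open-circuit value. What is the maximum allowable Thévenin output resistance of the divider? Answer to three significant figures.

R_th ≤ 12.3 kΩ

Loading drop = R_th/(R_th + R_L) ≤ 0.0270, so R_th ≤ R_L · ε/(1−ε) = 444 kΩ × 0.0270/0.9730 = 12.3 kΩ.
(Any R1, R2 with R2/(R1+R2) = 0.439 and R1‖R2 ≤ 12.3 kΩ will meet the spec.)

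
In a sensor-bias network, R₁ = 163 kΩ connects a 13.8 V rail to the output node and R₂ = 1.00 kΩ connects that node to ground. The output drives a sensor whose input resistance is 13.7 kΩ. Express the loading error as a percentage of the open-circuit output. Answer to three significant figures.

The divider's output (Thévenin) resistance is R₁‖R₂ = 0.9939 kΩ.
Fractional drop under load = R_th/(R_th + R_L) = 0.9939 / (0.9939 + 13.7) = 0.06764.
So the output falls by 6.76 %.

6.76 %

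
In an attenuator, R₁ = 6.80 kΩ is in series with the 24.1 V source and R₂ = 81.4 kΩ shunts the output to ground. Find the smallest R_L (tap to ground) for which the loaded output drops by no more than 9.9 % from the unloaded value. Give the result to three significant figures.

Output resistance R_th = R₁‖R₂ = (6.80 × 81.4)/88.20 = 6.276 kΩ.
The fractional drop is R_th/(R_th + R_L); requiring this ≤ 0.0990 gives R_L ≥ R_th(1/0.0990 − 1) = 6.276 × 9.101 = 57.1 kΩ.

R_L(min) ≈ 57.1 kΩ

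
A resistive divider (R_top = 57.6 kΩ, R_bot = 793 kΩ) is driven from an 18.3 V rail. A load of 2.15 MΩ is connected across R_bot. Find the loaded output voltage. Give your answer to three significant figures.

V_out ≈ 16.6 V

The load sits in parallel with R_bot: R_bot‖R_L = (793 × 2150) / (793 + 2150) = 579.3 kΩ.
V_out = 18.3 × 579.3 / (57.6 + 579.3) = 18.3 × 579.3/636.9 = 16.6 V.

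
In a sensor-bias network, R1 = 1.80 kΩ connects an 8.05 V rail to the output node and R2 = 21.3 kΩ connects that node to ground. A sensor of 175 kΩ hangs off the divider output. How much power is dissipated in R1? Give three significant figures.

P ≈ 0.270 mW

Total resistance from the source is R1 + (R2‖R_L) = 20.79 kΩ, so I = 8.05/20.79 kΩ = 0.3872 mA.
P = I²·R1 = (0.3872 mA)² × 1.80 kΩ = 0.270 mW.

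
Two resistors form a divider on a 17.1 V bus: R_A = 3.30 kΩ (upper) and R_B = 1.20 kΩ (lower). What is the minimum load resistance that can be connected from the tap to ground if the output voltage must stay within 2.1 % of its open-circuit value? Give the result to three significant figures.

R_L(min) ≈ 41.0 kΩ

Output resistance R_th = R_A‖R_B = (3300 × 1200)/4500 = 880.0 Ω.
The fractional drop is R_th/(R_th + R_L); requiring this ≤ 0.0210 gives R_L ≥ R_th(1/0.0210 − 1) = 880.0 × 46.62 = 41.0 kΩ.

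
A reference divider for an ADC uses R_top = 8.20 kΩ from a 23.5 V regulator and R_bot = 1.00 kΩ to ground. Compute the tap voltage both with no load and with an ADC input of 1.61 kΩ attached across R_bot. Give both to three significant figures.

Open-circuit: V = 23.5 × 1.00/(8.20 + 1.00) = 2.55 V.
With the load, R_bot becomes R_bot‖R_L = 0.6169 kΩ, so V = 23.5 × 0.6169/8.817 = 1.64 V.

Unloaded: 2.55 V; loaded: 1.64 V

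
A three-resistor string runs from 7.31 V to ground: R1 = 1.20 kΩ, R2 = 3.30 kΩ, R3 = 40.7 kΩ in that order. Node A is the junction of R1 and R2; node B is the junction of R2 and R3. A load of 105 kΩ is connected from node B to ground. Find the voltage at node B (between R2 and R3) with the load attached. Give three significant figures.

At node B, R3 is in parallel with the load: R3‖R_L = 29.33 kΩ.
Below node A the resistance is R2 + (R3‖R_L) = 32.63 kΩ, so V_A = 7.31 × 32.63/33.83 = 7.051 V.
Then V_B = V_A × (R3‖R_L)/(R2 + R3‖R_L) = 7.051 × 29.33/32.63 = 6.34 V.

V ≈ 6.34 V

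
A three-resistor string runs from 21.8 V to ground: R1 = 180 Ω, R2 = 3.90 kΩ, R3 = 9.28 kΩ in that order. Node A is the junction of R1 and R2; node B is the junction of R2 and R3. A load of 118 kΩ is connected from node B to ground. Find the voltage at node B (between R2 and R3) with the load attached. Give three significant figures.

V ≈ 14.8 V

At node B, R3 is in parallel with the load: R3‖R_L = 8603 Ω.
Below node A the resistance is R2 + (R3‖R_L) = 12500 Ω, so V_A = 21.8 × 12500/12680 = 21.49 V.
Then V_B = V_A × (R3‖R_L)/(R2 + R3‖R_L) = 21.49 × 8603/12500 = 14.8 V.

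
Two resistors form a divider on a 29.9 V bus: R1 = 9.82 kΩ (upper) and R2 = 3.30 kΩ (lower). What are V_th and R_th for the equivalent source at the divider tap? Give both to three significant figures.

V_th is the open-circuit tap voltage: 29.9 × 3.30/(9.82 + 3.30) = 7.52 V.
With the supply zeroed, R1 and R2 appear in parallel from the tap: R_th = R1‖R2 = (9.82 × 3.30)/13.12 = 2.47 kΩ.

V_th = 7.52 V, R_th = 2.47 kΩ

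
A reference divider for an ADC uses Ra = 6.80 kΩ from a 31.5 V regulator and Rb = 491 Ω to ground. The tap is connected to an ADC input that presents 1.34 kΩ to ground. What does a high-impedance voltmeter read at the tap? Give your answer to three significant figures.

The load sits in parallel with Rb: Rb‖R_L = (491 × 1340) / (491 + 1340) = 359.3 Ω.
V_out = 31.5 × 359.3 / (6800 + 359.3) = 31.5 × 359.3/7159 = 1.58 V.
(Unloaded it would have been 2.12 V.)

V_out ≈ 1.58 V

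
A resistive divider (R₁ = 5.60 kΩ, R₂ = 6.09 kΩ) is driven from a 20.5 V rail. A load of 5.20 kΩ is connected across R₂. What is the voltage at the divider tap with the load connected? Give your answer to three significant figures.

The load sits in parallel with R₂: R₂‖R_L = (6.09 × 5.20) / (6.09 + 5.20) = 2.805 kΩ.
V_out = 20.5 × 2.805 / (5.60 + 2.805) = 20.5 × 2.805/8.405 = 6.84 V.

V_out ≈ 6.84 V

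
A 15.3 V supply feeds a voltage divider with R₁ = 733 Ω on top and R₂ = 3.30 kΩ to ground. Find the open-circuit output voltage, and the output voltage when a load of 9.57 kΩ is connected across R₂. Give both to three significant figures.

Unloaded: 12.5 V; loaded: 11.8 V

Open-circuit: V = 15.3 × 3300/(733 + 3300) = 12.5 V.
With the load, R₂ becomes R₂‖R_L = 2454 Ω, so V = 15.3 × 2454/3187 = 11.8 V.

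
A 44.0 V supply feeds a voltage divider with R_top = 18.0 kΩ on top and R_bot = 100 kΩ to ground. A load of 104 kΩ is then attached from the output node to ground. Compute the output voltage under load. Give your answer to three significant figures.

V_out ≈ 32.5 V

The load sits in parallel with R_bot: R_bot‖R_L = (100 × 104) / (100 + 104) = 50.98 kΩ.
V_out = 44.0 × 50.98 / (18.0 + 50.98) = 44.0 × 50.98/68.98 = 32.5 V.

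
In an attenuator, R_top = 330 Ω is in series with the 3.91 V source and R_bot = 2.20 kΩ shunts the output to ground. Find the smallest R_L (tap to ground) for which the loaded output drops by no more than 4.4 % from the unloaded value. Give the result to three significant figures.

R_L(min) ≈ 6.23 kΩ

Output resistance R_th = R_top‖R_bot = (330 × 2200)/2530 = 287.0 Ω.
The fractional drop is R_th/(R_th + R_L); requiring this ≤ 0.0440 gives R_L ≥ R_th(1/0.0440 − 1) = 287.0 × 21.73 = 6.23 kΩ.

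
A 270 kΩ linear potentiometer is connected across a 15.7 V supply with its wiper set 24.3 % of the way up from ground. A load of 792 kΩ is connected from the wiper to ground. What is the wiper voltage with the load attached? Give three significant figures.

The wiper splits the pot into (1−α)R = 204.4 kΩ above and αR = 65.61 kΩ below.
Lower section ‖ load = 60.59 kΩ.
V_wiper = 15.7 × 60.59/(204.4 + 60.59) = 3.59 V.

V ≈ 3.59 V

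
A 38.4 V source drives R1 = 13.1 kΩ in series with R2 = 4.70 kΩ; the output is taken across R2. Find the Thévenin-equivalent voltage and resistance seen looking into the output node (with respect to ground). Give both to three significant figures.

V_th = 10.1 V, R_th = 3.46 kΩ

V_th is the open-circuit tap voltage: 38.4 × 4.70/(13.1 + 4.70) = 10.1 V.
With the supply zeroed, R1 and R2 appear in parallel from the tap: R_th = R1‖R2 = (13.1 × 4.70)/17.80 = 3.46 kΩ.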